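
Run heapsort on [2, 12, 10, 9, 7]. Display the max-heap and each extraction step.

Build heap: [12, 9, 10, 2, 7]
Extract 12: [10, 9, 7, 2, 12]
Extract 10: [9, 2, 7, 10, 12]
Extract 9: [7, 2, 9, 10, 12]
Extract 7: [2, 7, 9, 10, 12]


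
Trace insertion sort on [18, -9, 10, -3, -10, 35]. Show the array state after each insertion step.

First element 18 is already 'sorted'
Insert -9: shifted 1 elements -> [-9, 18, 10, -3, -10, 35]
Insert 10: shifted 1 elements -> [-9, 10, 18, -3, -10, 35]
Insert -3: shifted 2 elements -> [-9, -3, 10, 18, -10, 35]
Insert -10: shifted 4 elements -> [-10, -9, -3, 10, 18, 35]
Insert 35: shifted 0 elements -> [-10, -9, -3, 10, 18, 35]


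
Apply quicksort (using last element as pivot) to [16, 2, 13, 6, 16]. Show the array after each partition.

Partition 1: pivot=16 at index 4 -> [16, 2, 13, 6, 16]
Partition 2: pivot=6 at index 1 -> [2, 6, 13, 16, 16]
Partition 3: pivot=16 at index 3 -> [2, 6, 13, 16, 16]


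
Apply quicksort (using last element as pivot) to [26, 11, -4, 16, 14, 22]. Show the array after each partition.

Partition 1: pivot=22 at index 4 -> [11, -4, 16, 14, 22, 26]
Partition 2: pivot=14 at index 2 -> [11, -4, 14, 16, 22, 26]
Partition 3: pivot=-4 at index 0 -> [-4, 11, 14, 16, 22, 26]


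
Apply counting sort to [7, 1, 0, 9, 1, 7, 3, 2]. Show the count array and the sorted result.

Count array: [1, 2, 1, 1, 0, 0, 0, 2, 0, 1]
(count[i] = number of elements equal to i)
Cumulative count: [1, 3, 4, 5, 5, 5, 5, 7, 7, 8]
Sorted: [0, 1, 1, 2, 3, 7, 7, 9]


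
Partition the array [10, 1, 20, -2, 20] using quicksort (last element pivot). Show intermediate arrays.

Partition 1: pivot=20 at index 4 -> [10, 1, 20, -2, 20]
Partition 2: pivot=-2 at index 0 -> [-2, 1, 20, 10, 20]
Partition 3: pivot=10 at index 2 -> [-2, 1, 10, 20, 20]


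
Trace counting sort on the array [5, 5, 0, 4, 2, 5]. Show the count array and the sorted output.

Count array: [1, 0, 1, 0, 1, 3]
(count[i] = number of elements equal to i)
Cumulative count: [1, 1, 2, 2, 3, 6]
Sorted: [0, 2, 4, 5, 5, 5]


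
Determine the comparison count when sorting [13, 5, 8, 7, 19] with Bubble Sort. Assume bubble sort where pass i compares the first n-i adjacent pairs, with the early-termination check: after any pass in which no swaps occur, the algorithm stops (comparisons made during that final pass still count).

Pass 1: compare adjacent pairs (0,1)..(3,4) = 4 comparison(s), 3 swap(s) -> [5, 8, 7, 13, 19]
Pass 2: compare adjacent pairs (0,1)..(2,3) = 3 comparison(s), 1 swap(s) -> [5, 7, 8, 13, 19]
Pass 3: compare adjacent pairs (0,1)..(1,2) = 2 comparison(s), 0 swap(s) -> [5, 7, 8, 13, 19]
No swaps in this pass, so bubble sort stops here.
Total comparisons: 4 + 3 + 2 = 9


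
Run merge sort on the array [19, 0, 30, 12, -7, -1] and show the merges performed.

Divide and conquer:
  Merge [0] + [30] -> [0, 30]
  Merge [19] + [0, 30] -> [0, 19, 30]
  Merge [-7] + [-1] -> [-7, -1]
  Merge [12] + [-7, -1] -> [-7, -1, 12]
  Merge [0, 19, 30] + [-7, -1, 12] -> [-7, -1, 0, 12, 19, 30]


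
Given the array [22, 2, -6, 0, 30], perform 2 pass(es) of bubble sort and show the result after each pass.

After pass 1: [2, -6, 0, 22, 30] (3 swaps)
After pass 2: [-6, 0, 2, 22, 30] (2 swaps)
Total swaps: 5


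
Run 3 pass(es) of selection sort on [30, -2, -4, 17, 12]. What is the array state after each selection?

Pass 1: Select minimum -4 at index 2, swap -> [-4, -2, 30, 17, 12]
Pass 2: Select minimum -2 at index 1, swap -> [-4, -2, 30, 17, 12]
Pass 3: Select minimum 12 at index 4, swap -> [-4, -2, 12, 17, 30]


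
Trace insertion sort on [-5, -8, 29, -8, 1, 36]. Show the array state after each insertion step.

First element -5 is already 'sorted'
Insert -8: shifted 1 elements -> [-8, -5, 29, -8, 1, 36]
Insert 29: shifted 0 elements -> [-8, -5, 29, -8, 1, 36]
Insert -8: shifted 2 elements -> [-8, -8, -5, 29, 1, 36]
Insert 1: shifted 1 elements -> [-8, -8, -5, 1, 29, 36]
Insert 36: shifted 0 elements -> [-8, -8, -5, 1, 29, 36]


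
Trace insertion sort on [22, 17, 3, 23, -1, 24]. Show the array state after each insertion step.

First element 22 is already 'sorted'
Insert 17: shifted 1 elements -> [17, 22, 3, 23, -1, 24]
Insert 3: shifted 2 elements -> [3, 17, 22, 23, -1, 24]
Insert 23: shifted 0 elements -> [3, 17, 22, 23, -1, 24]
Insert -1: shifted 4 elements -> [-1, 3, 17, 22, 23, 24]
Insert 24: shifted 0 elements -> [-1, 3, 17, 22, 23, 24]


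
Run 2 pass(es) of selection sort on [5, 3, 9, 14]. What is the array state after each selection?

Pass 1: Select minimum 3 at index 1, swap -> [3, 5, 9, 14]
Pass 2: Select minimum 5 at index 1, swap -> [3, 5, 9, 14]


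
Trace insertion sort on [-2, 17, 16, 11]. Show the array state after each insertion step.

First element -2 is already 'sorted'
Insert 17: shifted 0 elements -> [-2, 17, 16, 11]
Insert 16: shifted 1 elements -> [-2, 16, 17, 11]
Insert 11: shifted 2 elements -> [-2, 11, 16, 17]


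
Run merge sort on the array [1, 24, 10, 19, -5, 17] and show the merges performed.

Divide and conquer:
  Merge [24] + [10] -> [10, 24]
  Merge [1] + [10, 24] -> [1, 10, 24]
  Merge [-5] + [17] -> [-5, 17]
  Merge [19] + [-5, 17] -> [-5, 17, 19]
  Merge [1, 10, 24] + [-5, 17, 19] -> [-5, 1, 10, 17, 19, 24]


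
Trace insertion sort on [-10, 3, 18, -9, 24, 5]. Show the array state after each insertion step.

First element -10 is already 'sorted'
Insert 3: shifted 0 elements -> [-10, 3, 18, -9, 24, 5]
Insert 18: shifted 0 elements -> [-10, 3, 18, -9, 24, 5]
Insert -9: shifted 2 elements -> [-10, -9, 3, 18, 24, 5]
Insert 24: shifted 0 elements -> [-10, -9, 3, 18, 24, 5]
Insert 5: shifted 2 elements -> [-10, -9, 3, 5, 18, 24]


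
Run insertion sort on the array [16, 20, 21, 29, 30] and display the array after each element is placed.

First element 16 is already 'sorted'
Insert 20: shifted 0 elements -> [16, 20, 21, 29, 30]
Insert 21: shifted 0 elements -> [16, 20, 21, 29, 30]
Insert 29: shifted 0 elements -> [16, 20, 21, 29, 30]
Insert 30: shifted 0 elements -> [16, 20, 21, 29, 30]


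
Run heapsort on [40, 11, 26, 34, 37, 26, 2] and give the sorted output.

Build heap: [40, 37, 26, 34, 11, 26, 2]
Extract 40: [37, 34, 26, 2, 11, 26, 40]
Extract 37: [34, 26, 26, 2, 11, 37, 40]
Extract 34: [26, 11, 26, 2, 34, 37, 40]
Extract 26: [26, 11, 2, 26, 34, 37, 40]
Extract 26: [11, 2, 26, 26, 34, 37, 40]
Extract 11: [2, 11, 26, 26, 34, 37, 40]


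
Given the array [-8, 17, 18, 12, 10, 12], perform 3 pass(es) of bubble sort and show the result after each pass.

After pass 1: [-8, 17, 12, 10, 12, 18] (3 swaps)
After pass 2: [-8, 12, 10, 12, 17, 18] (3 swaps)
After pass 3: [-8, 10, 12, 12, 17, 18] (1 swaps)
Total swaps: 7


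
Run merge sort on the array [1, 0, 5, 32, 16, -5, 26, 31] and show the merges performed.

Divide and conquer:
  Merge [1] + [0] -> [0, 1]
  Merge [5] + [32] -> [5, 32]
  Merge [0, 1] + [5, 32] -> [0, 1, 5, 32]
  Merge [16] + [-5] -> [-5, 16]
  Merge [26] + [31] -> [26, 31]
  Merge [-5, 16] + [26, 31] -> [-5, 16, 26, 31]
  Merge [0, 1, 5, 32] + [-5, 16, 26, 31] -> [-5, 0, 1, 5, 16, 26, 31, 32]


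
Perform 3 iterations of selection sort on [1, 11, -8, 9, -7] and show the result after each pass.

Pass 1: Select minimum -8 at index 2, swap -> [-8, 11, 1, 9, -7]
Pass 2: Select minimum -7 at index 4, swap -> [-8, -7, 1, 9, 11]
Pass 3: Select minimum 1 at index 2, swap -> [-8, -7, 1, 9, 11]


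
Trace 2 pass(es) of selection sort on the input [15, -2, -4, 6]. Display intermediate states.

Pass 1: Select minimum -4 at index 2, swap -> [-4, -2, 15, 6]
Pass 2: Select minimum -2 at index 1, swap -> [-4, -2, 15, 6]


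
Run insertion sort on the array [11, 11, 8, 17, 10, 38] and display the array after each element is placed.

First element 11 is already 'sorted'
Insert 11: shifted 0 elements -> [11, 11, 8, 17, 10, 38]
Insert 8: shifted 2 elements -> [8, 11, 11, 17, 10, 38]
Insert 17: shifted 0 elements -> [8, 11, 11, 17, 10, 38]
Insert 10: shifted 3 elements -> [8, 10, 11, 11, 17, 38]
Insert 38: shifted 0 elements -> [8, 10, 11, 11, 17, 38]


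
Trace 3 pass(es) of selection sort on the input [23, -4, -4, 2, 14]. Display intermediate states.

Pass 1: Select minimum -4 at index 1, swap -> [-4, 23, -4, 2, 14]
Pass 2: Select minimum -4 at index 2, swap -> [-4, -4, 23, 2, 14]
Pass 3: Select minimum 2 at index 3, swap -> [-4, -4, 2, 23, 14]


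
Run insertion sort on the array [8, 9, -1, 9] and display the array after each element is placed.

First element 8 is already 'sorted'
Insert 9: shifted 0 elements -> [8, 9, -1, 9]
Insert -1: shifted 2 elements -> [-1, 8, 9, 9]
Insert 9: shifted 0 elements -> [-1, 8, 9, 9]


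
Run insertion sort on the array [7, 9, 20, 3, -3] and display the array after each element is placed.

First element 7 is already 'sorted'
Insert 9: shifted 0 elements -> [7, 9, 20, 3, -3]
Insert 20: shifted 0 elements -> [7, 9, 20, 3, -3]
Insert 3: shifted 3 elements -> [3, 7, 9, 20, -3]
Insert -3: shifted 4 elements -> [-3, 3, 7, 9, 20]


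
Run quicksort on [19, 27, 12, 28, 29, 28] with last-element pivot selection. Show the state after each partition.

Partition 1: pivot=28 at index 4 -> [19, 27, 12, 28, 28, 29]
Partition 2: pivot=28 at index 3 -> [19, 27, 12, 28, 28, 29]
Partition 3: pivot=12 at index 0 -> [12, 27, 19, 28, 28, 29]
Partition 4: pivot=19 at index 1 -> [12, 19, 27, 28, 28, 29]


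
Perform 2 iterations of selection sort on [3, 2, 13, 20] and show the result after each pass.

Pass 1: Select minimum 2 at index 1, swap -> [2, 3, 13, 20]
Pass 2: Select minimum 3 at index 1, swap -> [2, 3, 13, 20]


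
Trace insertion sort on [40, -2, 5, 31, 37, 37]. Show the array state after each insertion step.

First element 40 is already 'sorted'
Insert -2: shifted 1 elements -> [-2, 40, 5, 31, 37, 37]
Insert 5: shifted 1 elements -> [-2, 5, 40, 31, 37, 37]
Insert 31: shifted 1 elements -> [-2, 5, 31, 40, 37, 37]
Insert 37: shifted 1 elements -> [-2, 5, 31, 37, 40, 37]
Insert 37: shifted 1 elements -> [-2, 5, 31, 37, 37, 40]


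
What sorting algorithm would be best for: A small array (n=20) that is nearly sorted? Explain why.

Best choice: Insertion sort
Reason: Insertion sort is O(n) for nearly sorted arrays and has low overhead


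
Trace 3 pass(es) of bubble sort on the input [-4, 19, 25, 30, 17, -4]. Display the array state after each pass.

After pass 1: [-4, 19, 25, 17, -4, 30] (2 swaps)
After pass 2: [-4, 19, 17, -4, 25, 30] (2 swaps)
After pass 3: [-4, 17, -4, 19, 25, 30] (2 swaps)
Total swaps: 6


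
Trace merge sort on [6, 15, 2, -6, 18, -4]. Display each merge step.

Divide and conquer:
  Merge [15] + [2] -> [2, 15]
  Merge [6] + [2, 15] -> [2, 6, 15]
  Merge [18] + [-4] -> [-4, 18]
  Merge [-6] + [-4, 18] -> [-6, -4, 18]
  Merge [2, 6, 15] + [-6, -4, 18] -> [-6, -4, 2, 6, 15, 18]


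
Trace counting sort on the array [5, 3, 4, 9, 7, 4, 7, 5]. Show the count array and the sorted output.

Count array: [0, 0, 0, 1, 2, 2, 0, 2, 0, 1]
(count[i] = number of elements equal to i)
Cumulative count: [0, 0, 0, 1, 3, 5, 5, 7, 7, 8]
Sorted: [3, 4, 4, 5, 5, 7, 7, 9]


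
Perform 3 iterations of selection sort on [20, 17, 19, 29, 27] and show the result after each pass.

Pass 1: Select minimum 17 at index 1, swap -> [17, 20, 19, 29, 27]
Pass 2: Select minimum 19 at index 2, swap -> [17, 19, 20, 29, 27]
Pass 3: Select minimum 20 at index 2, swap -> [17, 19, 20, 29, 27]


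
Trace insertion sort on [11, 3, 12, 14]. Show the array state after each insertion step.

First element 11 is already 'sorted'
Insert 3: shifted 1 elements -> [3, 11, 12, 14]
Insert 12: shifted 0 elements -> [3, 11, 12, 14]
Insert 14: shifted 0 elements -> [3, 11, 12, 14]


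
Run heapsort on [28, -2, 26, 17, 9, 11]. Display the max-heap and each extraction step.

Build heap: [28, 17, 26, -2, 9, 11]
Extract 28: [26, 17, 11, -2, 9, 28]
Extract 26: [17, 9, 11, -2, 26, 28]
Extract 17: [11, 9, -2, 17, 26, 28]
Extract 11: [9, -2, 11, 17, 26, 28]
Extract 9: [-2, 9, 11, 17, 26, 28]


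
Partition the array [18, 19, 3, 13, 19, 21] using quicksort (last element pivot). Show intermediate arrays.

Partition 1: pivot=21 at index 5 -> [18, 19, 3, 13, 19, 21]
Partition 2: pivot=19 at index 4 -> [18, 19, 3, 13, 19, 21]
Partition 3: pivot=13 at index 1 -> [3, 13, 18, 19, 19, 21]
Partition 4: pivot=19 at index 3 -> [3, 13, 18, 19, 19, 21]


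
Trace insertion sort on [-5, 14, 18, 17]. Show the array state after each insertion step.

First element -5 is already 'sorted'
Insert 14: shifted 0 elements -> [-5, 14, 18, 17]
Insert 18: shifted 0 elements -> [-5, 14, 18, 17]
Insert 17: shifted 1 elements -> [-5, 14, 17, 18]


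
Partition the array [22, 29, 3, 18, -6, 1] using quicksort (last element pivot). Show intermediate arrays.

Partition 1: pivot=1 at index 1 -> [-6, 1, 3, 18, 22, 29]
Partition 2: pivot=29 at index 5 -> [-6, 1, 3, 18, 22, 29]
Partition 3: pivot=22 at index 4 -> [-6, 1, 3, 18, 22, 29]
Partition 4: pivot=18 at index 3 -> [-6, 1, 3, 18, 22, 29]


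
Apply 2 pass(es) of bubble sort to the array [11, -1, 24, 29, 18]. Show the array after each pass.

After pass 1: [-1, 11, 24, 18, 29] (2 swaps)
After pass 2: [-1, 11, 18, 24, 29] (1 swaps)
Total swaps: 3


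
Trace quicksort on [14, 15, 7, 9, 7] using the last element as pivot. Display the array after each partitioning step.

Partition 1: pivot=7 at index 1 -> [7, 7, 14, 9, 15]
Partition 2: pivot=15 at index 4 -> [7, 7, 14, 9, 15]
Partition 3: pivot=9 at index 2 -> [7, 7, 9, 14, 15]


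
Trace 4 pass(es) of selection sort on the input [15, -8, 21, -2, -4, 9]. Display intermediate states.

Pass 1: Select minimum -8 at index 1, swap -> [-8, 15, 21, -2, -4, 9]
Pass 2: Select minimum -4 at index 4, swap -> [-8, -4, 21, -2, 15, 9]
Pass 3: Select minimum -2 at index 3, swap -> [-8, -4, -2, 21, 15, 9]
Pass 4: Select minimum 9 at index 5, swap -> [-8, -4, -2, 9, 15, 21]


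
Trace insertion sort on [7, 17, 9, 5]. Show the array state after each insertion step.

First element 7 is already 'sorted'
Insert 17: shifted 0 elements -> [7, 17, 9, 5]
Insert 9: shifted 1 elements -> [7, 9, 17, 5]
Insert 5: shifted 3 elements -> [5, 7, 9, 17]


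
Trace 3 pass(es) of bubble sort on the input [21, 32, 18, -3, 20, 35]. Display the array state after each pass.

After pass 1: [21, 18, -3, 20, 32, 35] (3 swaps)
After pass 2: [18, -3, 20, 21, 32, 35] (3 swaps)
After pass 3: [-3, 18, 20, 21, 32, 35] (1 swaps)
Total swaps: 7


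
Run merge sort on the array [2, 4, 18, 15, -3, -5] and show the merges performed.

Divide and conquer:
  Merge [4] + [18] -> [4, 18]
  Merge [2] + [4, 18] -> [2, 4, 18]
  Merge [-3] + [-5] -> [-5, -3]
  Merge [15] + [-5, -3] -> [-5, -3, 15]
  Merge [2, 4, 18] + [-5, -3, 15] -> [-5, -3, 2, 4, 15, 18]


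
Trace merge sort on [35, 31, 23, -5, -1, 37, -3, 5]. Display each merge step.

Divide and conquer:
  Merge [35] + [31] -> [31, 35]
  Merge [23] + [-5] -> [-5, 23]
  Merge [31, 35] + [-5, 23] -> [-5, 23, 31, 35]
  Merge [-1] + [37] -> [-1, 37]
  Merge [-3] + [5] -> [-3, 5]
  Merge [-1, 37] + [-3, 5] -> [-3, -1, 5, 37]
  Merge [-5, 23, 31, 35] + [-3, -1, 5, 37] -> [-5, -3, -1, 5, 23, 31, 35, 37]


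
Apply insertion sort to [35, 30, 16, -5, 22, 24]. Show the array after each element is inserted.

First element 35 is already 'sorted'
Insert 30: shifted 1 elements -> [30, 35, 16, -5, 22, 24]
Insert 16: shifted 2 elements -> [16, 30, 35, -5, 22, 24]
Insert -5: shifted 3 elements -> [-5, 16, 30, 35, 22, 24]
Insert 22: shifted 2 elements -> [-5, 16, 22, 30, 35, 24]
Insert 24: shifted 2 elements -> [-5, 16, 22, 24, 30, 35]


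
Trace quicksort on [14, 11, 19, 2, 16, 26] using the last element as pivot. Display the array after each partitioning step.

Partition 1: pivot=26 at index 5 -> [14, 11, 19, 2, 16, 26]
Partition 2: pivot=16 at index 3 -> [14, 11, 2, 16, 19, 26]
Partition 3: pivot=2 at index 0 -> [2, 11, 14, 16, 19, 26]
Partition 4: pivot=14 at index 2 -> [2, 11, 14, 16, 19, 26]


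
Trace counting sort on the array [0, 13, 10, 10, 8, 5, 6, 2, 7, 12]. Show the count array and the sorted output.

Count array: [1, 0, 1, 0, 0, 1, 1, 1, 1, 0, 2, 0, 1, 1]
(count[i] = number of elements equal to i)
Cumulative count: [1, 1, 2, 2, 2, 3, 4, 5, 6, 6, 8, 8, 9, 10]
Sorted: [0, 2, 5, 6, 7, 8, 10, 10, 12, 13]


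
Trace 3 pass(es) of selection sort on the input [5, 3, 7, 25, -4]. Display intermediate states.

Pass 1: Select minimum -4 at index 4, swap -> [-4, 3, 7, 25, 5]
Pass 2: Select minimum 3 at index 1, swap -> [-4, 3, 7, 25, 5]
Pass 3: Select minimum 5 at index 4, swap -> [-4, 3, 5, 25, 7]


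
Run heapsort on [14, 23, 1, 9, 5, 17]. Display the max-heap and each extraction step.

Build heap: [23, 14, 17, 9, 5, 1]
Extract 23: [17, 14, 1, 9, 5, 23]
Extract 17: [14, 9, 1, 5, 17, 23]
Extract 14: [9, 5, 1, 14, 17, 23]
Extract 9: [5, 1, 9, 14, 17, 23]
Extract 5: [1, 5, 9, 14, 17, 23]


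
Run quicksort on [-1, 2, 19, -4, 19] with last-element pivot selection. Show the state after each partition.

Partition 1: pivot=19 at index 4 -> [-1, 2, 19, -4, 19]
Partition 2: pivot=-4 at index 0 -> [-4, 2, 19, -1, 19]
Partition 3: pivot=-1 at index 1 -> [-4, -1, 19, 2, 19]
Partition 4: pivot=2 at index 2 -> [-4, -1, 2, 19, 19]


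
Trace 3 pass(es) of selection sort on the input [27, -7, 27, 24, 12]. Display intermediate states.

Pass 1: Select minimum -7 at index 1, swap -> [-7, 27, 27, 24, 12]
Pass 2: Select minimum 12 at index 4, swap -> [-7, 12, 27, 24, 27]
Pass 3: Select minimum 24 at index 3, swap -> [-7, 12, 24, 27, 27]


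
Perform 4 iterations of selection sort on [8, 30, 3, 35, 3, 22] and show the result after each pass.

Pass 1: Select minimum 3 at index 2, swap -> [3, 30, 8, 35, 3, 22]
Pass 2: Select minimum 3 at index 4, swap -> [3, 3, 8, 35, 30, 22]
Pass 3: Select minimum 8 at index 2, swap -> [3, 3, 8, 35, 30, 22]
Pass 4: Select minimum 22 at index 5, swap -> [3, 3, 8, 22, 30, 35]


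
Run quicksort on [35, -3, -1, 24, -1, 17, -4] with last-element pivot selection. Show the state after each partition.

Partition 1: pivot=-4 at index 0 -> [-4, -3, -1, 24, -1, 17, 35]
Partition 2: pivot=35 at index 6 -> [-4, -3, -1, 24, -1, 17, 35]
Partition 3: pivot=17 at index 4 -> [-4, -3, -1, -1, 17, 24, 35]
Partition 4: pivot=-1 at index 3 -> [-4, -3, -1, -1, 17, 24, 35]
Partition 5: pivot=-1 at index 2 -> [-4, -3, -1, -1, 17, 24, 35]


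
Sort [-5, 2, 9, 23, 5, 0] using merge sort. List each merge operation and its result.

Divide and conquer:
  Merge [2] + [9] -> [2, 9]
  Merge [-5] + [2, 9] -> [-5, 2, 9]
  Merge [5] + [0] -> [0, 5]
  Merge [23] + [0, 5] -> [0, 5, 23]
  Merge [-5, 2, 9] + [0, 5, 23] -> [-5, 0, 2, 5, 9, 23]


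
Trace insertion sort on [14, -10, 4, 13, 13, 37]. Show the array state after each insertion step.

First element 14 is already 'sorted'
Insert -10: shifted 1 elements -> [-10, 14, 4, 13, 13, 37]
Insert 4: shifted 1 elements -> [-10, 4, 14, 13, 13, 37]
Insert 13: shifted 1 elements -> [-10, 4, 13, 14, 13, 37]
Insert 13: shifted 1 elements -> [-10, 4, 13, 13, 14, 37]
Insert 37: shifted 0 elements -> [-10, 4, 13, 13, 14, 37]


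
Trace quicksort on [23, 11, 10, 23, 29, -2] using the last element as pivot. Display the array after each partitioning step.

Partition 1: pivot=-2 at index 0 -> [-2, 11, 10, 23, 29, 23]
Partition 2: pivot=23 at index 4 -> [-2, 11, 10, 23, 23, 29]
Partition 3: pivot=23 at index 3 -> [-2, 11, 10, 23, 23, 29]
Partition 4: pivot=10 at index 1 -> [-2, 10, 11, 23, 23, 29]


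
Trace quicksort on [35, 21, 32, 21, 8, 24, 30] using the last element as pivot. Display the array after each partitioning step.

Partition 1: pivot=30 at index 4 -> [21, 21, 8, 24, 30, 35, 32]
Partition 2: pivot=24 at index 3 -> [21, 21, 8, 24, 30, 35, 32]
Partition 3: pivot=8 at index 0 -> [8, 21, 21, 24, 30, 35, 32]
Partition 4: pivot=21 at index 2 -> [8, 21, 21, 24, 30, 35, 32]
Partition 5: pivot=32 at index 5 -> [8, 21, 21, 24, 30, 32, 35]


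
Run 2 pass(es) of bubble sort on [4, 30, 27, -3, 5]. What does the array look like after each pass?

After pass 1: [4, 27, -3, 5, 30] (3 swaps)
After pass 2: [4, -3, 5, 27, 30] (2 swaps)
Total swaps: 5


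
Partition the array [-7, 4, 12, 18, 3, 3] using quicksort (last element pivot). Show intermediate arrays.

Partition 1: pivot=3 at index 2 -> [-7, 3, 3, 18, 4, 12]
Partition 2: pivot=3 at index 1 -> [-7, 3, 3, 18, 4, 12]
Partition 3: pivot=12 at index 4 -> [-7, 3, 3, 4, 12, 18]


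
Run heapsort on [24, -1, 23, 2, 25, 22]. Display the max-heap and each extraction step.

Build heap: [25, 24, 23, 2, -1, 22]
Extract 25: [24, 22, 23, 2, -1, 25]
Extract 24: [23, 22, -1, 2, 24, 25]
Extract 23: [22, 2, -1, 23, 24, 25]
Extract 22: [2, -1, 22, 23, 24, 25]
Extract 2: [-1, 2, 22, 23, 24, 25]


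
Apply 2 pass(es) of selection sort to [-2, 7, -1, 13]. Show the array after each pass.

Pass 1: Select minimum -2 at index 0, swap -> [-2, 7, -1, 13]
Pass 2: Select minimum -1 at index 2, swap -> [-2, -1, 7, 13]


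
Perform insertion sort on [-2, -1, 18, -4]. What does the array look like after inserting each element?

First element -2 is already 'sorted'
Insert -1: shifted 0 elements -> [-2, -1, 18, -4]
Insert 18: shifted 0 elements -> [-2, -1, 18, -4]
Insert -4: shifted 3 elements -> [-4, -2, -1, 18]


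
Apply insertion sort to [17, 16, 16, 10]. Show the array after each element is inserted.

First element 17 is already 'sorted'
Insert 16: shifted 1 elements -> [16, 17, 16, 10]
Insert 16: shifted 1 elements -> [16, 16, 17, 10]
Insert 10: shifted 3 elements -> [10, 16, 16, 17]


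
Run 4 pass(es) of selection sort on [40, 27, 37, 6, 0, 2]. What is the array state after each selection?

Pass 1: Select minimum 0 at index 4, swap -> [0, 27, 37, 6, 40, 2]
Pass 2: Select minimum 2 at index 5, swap -> [0, 2, 37, 6, 40, 27]
Pass 3: Select minimum 6 at index 3, swap -> [0, 2, 6, 37, 40, 27]
Pass 4: Select minimum 27 at index 5, swap -> [0, 2, 6, 27, 40, 37]


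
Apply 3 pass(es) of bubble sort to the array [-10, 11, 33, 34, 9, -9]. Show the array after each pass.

After pass 1: [-10, 11, 33, 9, -9, 34] (2 swaps)
After pass 2: [-10, 11, 9, -9, 33, 34] (2 swaps)
After pass 3: [-10, 9, -9, 11, 33, 34] (2 swaps)
Total swaps: 6


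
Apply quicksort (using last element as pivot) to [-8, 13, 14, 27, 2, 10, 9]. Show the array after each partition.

Partition 1: pivot=9 at index 2 -> [-8, 2, 9, 27, 13, 10, 14]
Partition 2: pivot=2 at index 1 -> [-8, 2, 9, 27, 13, 10, 14]
Partition 3: pivot=14 at index 5 -> [-8, 2, 9, 13, 10, 14, 27]
Partition 4: pivot=10 at index 3 -> [-8, 2, 9, 10, 13, 14, 27]


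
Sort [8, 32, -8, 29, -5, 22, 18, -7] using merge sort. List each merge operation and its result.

Divide and conquer:
  Merge [8] + [32] -> [8, 32]
  Merge [-8] + [29] -> [-8, 29]
  Merge [8, 32] + [-8, 29] -> [-8, 8, 29, 32]
  Merge [-5] + [22] -> [-5, 22]
  Merge [18] + [-7] -> [-7, 18]
  Merge [-5, 22] + [-7, 18] -> [-7, -5, 18, 22]
  Merge [-8, 8, 29, 32] + [-7, -5, 18, 22] -> [-8, -7, -5, 8, 18, 22, 29, 32]


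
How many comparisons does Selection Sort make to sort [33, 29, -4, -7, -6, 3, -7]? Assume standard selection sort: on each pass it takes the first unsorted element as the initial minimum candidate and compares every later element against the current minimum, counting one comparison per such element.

Pass 1: scan indices 1..6 for the minimum = 6 comparison(s); min is -7, place at index 0 -> [-7, 29, -4, 33, -6, 3, -7]
Pass 2: scan indices 2..6 for the minimum = 5 comparison(s); min is -7, place at index 1 -> [-7, -7, -4, 33, -6, 3, 29]
Pass 3: scan indices 3..6 for the minimum = 4 comparison(s); min is -6, place at index 2 -> [-7, -7, -6, 33, -4, 3, 29]
Pass 4: scan indices 4..6 for the minimum = 3 comparison(s); min is -4, place at index 3 -> [-7, -7, -6, -4, 33, 3, 29]
Pass 5: scan indices 5..6 for the minimum = 2 comparison(s); min is 3, place at index 4 -> [-7, -7, -6, -4, 3, 33, 29]
Pass 6: scan indices 6..6 for the minimum = 1 comparison(s); min is 29, place at index 5 -> [-7, -7, -6, -4, 3, 29, 33]
Selection sort always scans the whole unsorted suffix, so the count is (n-1) + (n-2) + ... + 1 = n(n-1)/2 = 7*6/2 = 21 regardless of the input order.
Total comparisons: 6 + 5 + 4 + 3 + 2 + 1 = 21


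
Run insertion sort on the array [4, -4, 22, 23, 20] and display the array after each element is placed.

First element 4 is already 'sorted'
Insert -4: shifted 1 elements -> [-4, 4, 22, 23, 20]
Insert 22: shifted 0 elements -> [-4, 4, 22, 23, 20]
Insert 23: shifted 0 elements -> [-4, 4, 22, 23, 20]
Insert 20: shifted 2 elements -> [-4, 4, 20, 22, 23]


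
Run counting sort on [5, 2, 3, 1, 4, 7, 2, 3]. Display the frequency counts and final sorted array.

Count array: [0, 1, 2, 2, 1, 1, 0, 1]
(count[i] = number of elements equal to i)
Cumulative count: [0, 1, 3, 5, 6, 7, 7, 8]
Sorted: [1, 2, 2, 3, 3, 4, 5, 7]


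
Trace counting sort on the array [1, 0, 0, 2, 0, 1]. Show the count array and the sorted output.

Count array: [3, 2, 1]
(count[i] = number of elements equal to i)
Cumulative count: [3, 5, 6]
Sorted: [0, 0, 0, 1, 1, 2]


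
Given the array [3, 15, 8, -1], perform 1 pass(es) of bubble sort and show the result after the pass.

After pass 1: [3, 8, -1, 15] (2 swaps)
Total swaps: 2


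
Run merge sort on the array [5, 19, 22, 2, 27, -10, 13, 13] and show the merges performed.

Divide and conquer:
  Merge [5] + [19] -> [5, 19]
  Merge [22] + [2] -> [2, 22]
  Merge [5, 19] + [2, 22] -> [2, 5, 19, 22]
  Merge [27] + [-10] -> [-10, 27]
  Merge [13] + [13] -> [13, 13]
  Merge [-10, 27] + [13, 13] -> [-10, 13, 13, 27]
  Merge [2, 5, 19, 22] + [-10, 13, 13, 27] -> [-10, 2, 5, 13, 13, 19, 22, 27]


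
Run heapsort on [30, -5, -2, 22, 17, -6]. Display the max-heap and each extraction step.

Build heap: [30, 22, -2, -5, 17, -6]
Extract 30: [22, 17, -2, -5, -6, 30]
Extract 22: [17, -5, -2, -6, 22, 30]
Extract 17: [-2, -5, -6, 17, 22, 30]
Extract -2: [-5, -6, -2, 17, 22, 30]
Extract -5: [-6, -5, -2, 17, 22, 30]


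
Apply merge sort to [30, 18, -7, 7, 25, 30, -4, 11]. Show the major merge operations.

Divide and conquer:
  Merge [30] + [18] -> [18, 30]
  Merge [-7] + [7] -> [-7, 7]
  Merge [18, 30] + [-7, 7] -> [-7, 7, 18, 30]
  Merge [25] + [30] -> [25, 30]
  Merge [-4] + [11] -> [-4, 11]
  Merge [25, 30] + [-4, 11] -> [-4, 11, 25, 30]
  Merge [-7, 7, 18, 30] + [-4, 11, 25, 30] -> [-7, -4, 7, 11, 18, 25, 30, 30]


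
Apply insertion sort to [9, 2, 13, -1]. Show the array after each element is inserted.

First element 9 is already 'sorted'
Insert 2: shifted 1 elements -> [2, 9, 13, -1]
Insert 13: shifted 0 elements -> [2, 9, 13, -1]
Insert -1: shifted 3 elements -> [-1, 2, 9, 13]


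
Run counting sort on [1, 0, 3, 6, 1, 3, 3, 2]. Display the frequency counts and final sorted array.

Count array: [1, 2, 1, 3, 0, 0, 1]
(count[i] = number of elements equal to i)
Cumulative count: [1, 3, 4, 7, 7, 7, 8]
Sorted: [0, 1, 1, 2, 3, 3, 3, 6]


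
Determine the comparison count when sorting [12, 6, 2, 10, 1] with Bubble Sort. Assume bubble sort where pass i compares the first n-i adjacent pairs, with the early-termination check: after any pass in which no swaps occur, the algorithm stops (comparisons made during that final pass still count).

Pass 1: compare adjacent pairs (0,1)..(3,4) = 4 comparison(s), 4 swap(s) -> [6, 2, 10, 1, 12]
Pass 2: compare adjacent pairs (0,1)..(2,3) = 3 comparison(s), 2 swap(s) -> [2, 6, 1, 10, 12]
Pass 3: compare adjacent pairs (0,1)..(1,2) = 2 comparison(s), 1 swap(s) -> [2, 1, 6, 10, 12]
Pass 4: compare adjacent pairs (0,1)..(0,1) = 1 comparison(s), 1 swap(s) -> [1, 2, 6, 10, 12]
Every pass made at least one swap, so all n-1 passes run.
Total comparisons: 4 + 3 + 2 + 1 = 10


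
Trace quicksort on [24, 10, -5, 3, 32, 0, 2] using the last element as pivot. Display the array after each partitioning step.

Partition 1: pivot=2 at index 2 -> [-5, 0, 2, 3, 32, 10, 24]
Partition 2: pivot=0 at index 1 -> [-5, 0, 2, 3, 32, 10, 24]
Partition 3: pivot=24 at index 5 -> [-5, 0, 2, 3, 10, 24, 32]
Partition 4: pivot=10 at index 4 -> [-5, 0, 2, 3, 10, 24, 32]


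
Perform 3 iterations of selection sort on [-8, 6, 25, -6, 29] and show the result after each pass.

Pass 1: Select minimum -8 at index 0, swap -> [-8, 6, 25, -6, 29]
Pass 2: Select minimum -6 at index 3, swap -> [-8, -6, 25, 6, 29]
Pass 3: Select minimum 6 at index 3, swap -> [-8, -6, 6, 25, 29]


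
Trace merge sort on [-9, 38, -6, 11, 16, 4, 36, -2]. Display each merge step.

Divide and conquer:
  Merge [-9] + [38] -> [-9, 38]
  Merge [-6] + [11] -> [-6, 11]
  Merge [-9, 38] + [-6, 11] -> [-9, -6, 11, 38]
  Merge [16] + [4] -> [4, 16]
  Merge [36] + [-2] -> [-2, 36]
  Merge [4, 16] + [-2, 36] -> [-2, 4, 16, 36]
  Merge [-9, -6, 11, 38] + [-2, 4, 16, 36] -> [-9, -6, -2, 4, 11, 16, 36, 38]


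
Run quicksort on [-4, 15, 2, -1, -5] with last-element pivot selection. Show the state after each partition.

Partition 1: pivot=-5 at index 0 -> [-5, 15, 2, -1, -4]
Partition 2: pivot=-4 at index 1 -> [-5, -4, 2, -1, 15]
Partition 3: pivot=15 at index 4 -> [-5, -4, 2, -1, 15]
Partition 4: pivot=-1 at index 2 -> [-5, -4, -1, 2, 15]


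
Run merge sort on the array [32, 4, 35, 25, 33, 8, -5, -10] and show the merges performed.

Divide and conquer:
  Merge [32] + [4] -> [4, 32]
  Merge [35] + [25] -> [25, 35]
  Merge [4, 32] + [25, 35] -> [4, 25, 32, 35]
  Merge [33] + [8] -> [8, 33]
  Merge [-5] + [-10] -> [-10, -5]
  Merge [8, 33] + [-10, -5] -> [-10, -5, 8, 33]
  Merge [4, 25, 32, 35] + [-10, -5, 8, 33] -> [-10, -5, 4, 8, 25, 32, 33, 35]


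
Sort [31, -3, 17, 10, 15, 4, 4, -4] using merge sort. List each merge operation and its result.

Divide and conquer:
  Merge [31] + [-3] -> [-3, 31]
  Merge [17] + [10] -> [10, 17]
  Merge [-3, 31] + [10, 17] -> [-3, 10, 17, 31]
  Merge [15] + [4] -> [4, 15]
  Merge [4] + [-4] -> [-4, 4]
  Merge [4, 15] + [-4, 4] -> [-4, 4, 4, 15]
  Merge [-3, 10, 17, 31] + [-4, 4, 4, 15] -> [-4, -3, 4, 4, 10, 15, 17, 31]


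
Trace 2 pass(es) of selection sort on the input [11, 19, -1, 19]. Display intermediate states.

Pass 1: Select minimum -1 at index 2, swap -> [-1, 19, 11, 19]
Pass 2: Select minimum 11 at index 2, swap -> [-1, 11, 19, 19]


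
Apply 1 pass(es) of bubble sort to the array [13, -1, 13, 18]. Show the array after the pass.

After pass 1: [-1, 13, 13, 18] (1 swaps)
Total swaps: 1


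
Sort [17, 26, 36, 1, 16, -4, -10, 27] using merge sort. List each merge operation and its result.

Divide and conquer:
  Merge [17] + [26] -> [17, 26]
  Merge [36] + [1] -> [1, 36]
  Merge [17, 26] + [1, 36] -> [1, 17, 26, 36]
  Merge [16] + [-4] -> [-4, 16]
  Merge [-10] + [27] -> [-10, 27]
  Merge [-4, 16] + [-10, 27] -> [-10, -4, 16, 27]
  Merge [1, 17, 26, 36] + [-10, -4, 16, 27] -> [-10, -4, 1, 16, 17, 26, 27, 36]


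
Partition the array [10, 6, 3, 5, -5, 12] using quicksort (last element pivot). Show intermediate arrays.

Partition 1: pivot=12 at index 5 -> [10, 6, 3, 5, -5, 12]
Partition 2: pivot=-5 at index 0 -> [-5, 6, 3, 5, 10, 12]
Partition 3: pivot=10 at index 4 -> [-5, 6, 3, 5, 10, 12]
Partition 4: pivot=5 at index 2 -> [-5, 3, 5, 6, 10, 12]


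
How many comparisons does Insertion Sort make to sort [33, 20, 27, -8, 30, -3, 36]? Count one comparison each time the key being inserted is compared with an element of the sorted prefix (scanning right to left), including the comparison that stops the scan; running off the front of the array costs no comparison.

Insert 20: 33 > 20 (shift), reached front = 1 comparison(s) -> [20, 33, 27, -8, 30, -3, 36]
Insert 27: 33 > 27 (shift), 20 <= 27 (stop) = 2 comparison(s) -> [20, 27, 33, -8, 30, -3, 36]
Insert -8: 33 > -8 (shift), 27 > -8 (shift), 20 > -8 (shift), reached front = 3 comparison(s) -> [-8, 20, 27, 33, 30, -3, 36]
Insert 30: 33 > 30 (shift), 27 <= 30 (stop) = 2 comparison(s) -> [-8, 20, 27, 30, 33, -3, 36]
Insert -3: 33 > -3 (shift), 30 > -3 (shift), 27 > -3 (shift), 20 > -3 (shift), -8 <= -3 (stop) = 5 comparison(s) -> [-8, -3, 20, 27, 30, 33, 36]
Insert 36: 33 <= 36 (stop) = 1 comparison(s) -> [-8, -3, 20, 27, 30, 33, 36]
Total comparisons: 1 + 2 + 3 + 2 + 5 + 1 = 14


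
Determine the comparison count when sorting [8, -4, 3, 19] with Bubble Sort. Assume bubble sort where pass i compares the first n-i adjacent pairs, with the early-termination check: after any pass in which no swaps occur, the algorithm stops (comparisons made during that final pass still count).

Pass 1: compare adjacent pairs (0,1)..(2,3) = 3 comparison(s), 2 swap(s) -> [-4, 3, 8, 19]
Pass 2: compare adjacent pairs (0,1)..(1,2) = 2 comparison(s), 0 swap(s) -> [-4, 3, 8, 19]
No swaps in this pass, so bubble sort stops here.
Total comparisons: 3 + 2 = 5


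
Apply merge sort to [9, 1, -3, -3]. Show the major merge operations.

Divide and conquer:
  Merge [9] + [1] -> [1, 9]
  Merge [-3] + [-3] -> [-3, -3]
  Merge [1, 9] + [-3, -3] -> [-3, -3, 1, 9]


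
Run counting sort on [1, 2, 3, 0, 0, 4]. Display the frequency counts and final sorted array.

Count array: [2, 1, 1, 1, 1]
(count[i] = number of elements equal to i)
Cumulative count: [2, 3, 4, 5, 6]
Sorted: [0, 0, 1, 2, 3, 4]


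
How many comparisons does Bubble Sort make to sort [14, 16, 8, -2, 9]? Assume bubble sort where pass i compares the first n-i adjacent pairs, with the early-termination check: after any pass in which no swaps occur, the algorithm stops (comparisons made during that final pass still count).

Pass 1: compare adjacent pairs (0,1)..(3,4) = 4 comparison(s), 3 swap(s) -> [14, 8, -2, 9, 16]
Pass 2: compare adjacent pairs (0,1)..(2,3) = 3 comparison(s), 3 swap(s) -> [8, -2, 9, 14, 16]
Pass 3: compare adjacent pairs (0,1)..(1,2) = 2 comparison(s), 1 swap(s) -> [-2, 8, 9, 14, 16]
Pass 4: compare adjacent pairs (0,1)..(0,1) = 1 comparison(s), 0 swap(s) -> [-2, 8, 9, 14, 16]
No swaps in this pass, so bubble sort stops here.
Total comparisons: 4 + 3 + 2 + 1 = 10


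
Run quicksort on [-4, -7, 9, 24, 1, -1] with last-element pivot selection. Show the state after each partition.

Partition 1: pivot=-1 at index 2 -> [-4, -7, -1, 24, 1, 9]
Partition 2: pivot=-7 at index 0 -> [-7, -4, -1, 24, 1, 9]
Partition 3: pivot=9 at index 4 -> [-7, -4, -1, 1, 9, 24]


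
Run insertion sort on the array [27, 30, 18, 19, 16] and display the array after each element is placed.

First element 27 is already 'sorted'
Insert 30: shifted 0 elements -> [27, 30, 18, 19, 16]
Insert 18: shifted 2 elements -> [18, 27, 30, 19, 16]
Insert 19: shifted 2 elements -> [18, 19, 27, 30, 16]
Insert 16: shifted 4 elements -> [16, 18, 19, 27, 30]


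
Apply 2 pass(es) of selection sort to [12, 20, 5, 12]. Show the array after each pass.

Pass 1: Select minimum 5 at index 2, swap -> [5, 20, 12, 12]
Pass 2: Select minimum 12 at index 2, swap -> [5, 12, 20, 12]


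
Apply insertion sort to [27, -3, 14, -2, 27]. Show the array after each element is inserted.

First element 27 is already 'sorted'
Insert -3: shifted 1 elements -> [-3, 27, 14, -2, 27]
Insert 14: shifted 1 elements -> [-3, 14, 27, -2, 27]
Insert -2: shifted 2 elements -> [-3, -2, 14, 27, 27]
Insert 27: shifted 0 elements -> [-3, -2, 14, 27, 27]


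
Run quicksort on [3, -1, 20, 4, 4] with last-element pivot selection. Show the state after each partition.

Partition 1: pivot=4 at index 3 -> [3, -1, 4, 4, 20]
Partition 2: pivot=4 at index 2 -> [3, -1, 4, 4, 20]
Partition 3: pivot=-1 at index 0 -> [-1, 3, 4, 4, 20]


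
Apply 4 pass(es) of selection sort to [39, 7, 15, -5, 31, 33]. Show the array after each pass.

Pass 1: Select minimum -5 at index 3, swap -> [-5, 7, 15, 39, 31, 33]
Pass 2: Select minimum 7 at index 1, swap -> [-5, 7, 15, 39, 31, 33]
Pass 3: Select minimum 15 at index 2, swap -> [-5, 7, 15, 39, 31, 33]
Pass 4: Select minimum 31 at index 4, swap -> [-5, 7, 15, 31, 39, 33]


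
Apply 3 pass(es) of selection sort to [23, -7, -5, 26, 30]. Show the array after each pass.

Pass 1: Select minimum -7 at index 1, swap -> [-7, 23, -5, 26, 30]
Pass 2: Select minimum -5 at index 2, swap -> [-7, -5, 23, 26, 30]
Pass 3: Select minimum 23 at index 2, swap -> [-7, -5, 23, 26, 30]


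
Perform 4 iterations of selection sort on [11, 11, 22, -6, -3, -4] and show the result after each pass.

Pass 1: Select minimum -6 at index 3, swap -> [-6, 11, 22, 11, -3, -4]
Pass 2: Select minimum -4 at index 5, swap -> [-6, -4, 22, 11, -3, 11]
Pass 3: Select minimum -3 at index 4, swap -> [-6, -4, -3, 11, 22, 11]
Pass 4: Select minimum 11 at index 3, swap -> [-6, -4, -3, 11, 22, 11]


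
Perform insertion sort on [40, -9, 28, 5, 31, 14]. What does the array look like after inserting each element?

First element 40 is already 'sorted'
Insert -9: shifted 1 elements -> [-9, 40, 28, 5, 31, 14]
Insert 28: shifted 1 elements -> [-9, 28, 40, 5, 31, 14]
Insert 5: shifted 2 elements -> [-9, 5, 28, 40, 31, 14]
Insert 31: shifted 1 elements -> [-9, 5, 28, 31, 40, 14]
Insert 14: shifted 3 elements -> [-9, 5, 14, 28, 31, 40]


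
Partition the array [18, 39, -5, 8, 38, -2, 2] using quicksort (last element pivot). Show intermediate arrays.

Partition 1: pivot=2 at index 2 -> [-5, -2, 2, 8, 38, 39, 18]
Partition 2: pivot=-2 at index 1 -> [-5, -2, 2, 8, 38, 39, 18]
Partition 3: pivot=18 at index 4 -> [-5, -2, 2, 8, 18, 39, 38]
Partition 4: pivot=38 at index 5 -> [-5, -2, 2, 8, 18, 38, 39]


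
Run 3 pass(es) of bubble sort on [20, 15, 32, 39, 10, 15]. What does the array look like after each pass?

After pass 1: [15, 20, 32, 10, 15, 39] (3 swaps)
After pass 2: [15, 20, 10, 15, 32, 39] (2 swaps)
After pass 3: [15, 10, 15, 20, 32, 39] (2 swaps)
Total swaps: 7


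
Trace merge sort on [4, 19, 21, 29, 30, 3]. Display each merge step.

Divide and conquer:
  Merge [19] + [21] -> [19, 21]
  Merge [4] + [19, 21] -> [4, 19, 21]
  Merge [30] + [3] -> [3, 30]
  Merge [29] + [3, 30] -> [3, 29, 30]
  Merge [4, 19, 21] + [3, 29, 30] -> [3, 4, 19, 21, 29, 30]


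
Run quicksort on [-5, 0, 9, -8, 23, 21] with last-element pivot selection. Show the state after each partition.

Partition 1: pivot=21 at index 4 -> [-5, 0, 9, -8, 21, 23]
Partition 2: pivot=-8 at index 0 -> [-8, 0, 9, -5, 21, 23]
Partition 3: pivot=-5 at index 1 -> [-8, -5, 9, 0, 21, 23]
Partition 4: pivot=0 at index 2 -> [-8, -5, 0, 9, 21, 23]


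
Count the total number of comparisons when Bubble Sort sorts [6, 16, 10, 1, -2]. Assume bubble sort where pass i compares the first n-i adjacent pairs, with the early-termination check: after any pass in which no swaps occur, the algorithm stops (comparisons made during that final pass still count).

Pass 1: compare adjacent pairs (0,1)..(3,4) = 4 comparison(s), 3 swap(s) -> [6, 10, 1, -2, 16]
Pass 2: compare adjacent pairs (0,1)..(2,3) = 3 comparison(s), 2 swap(s) -> [6, 1, -2, 10, 16]
Pass 3: compare adjacent pairs (0,1)..(1,2) = 2 comparison(s), 2 swap(s) -> [1, -2, 6, 10, 16]
Pass 4: compare adjacent pairs (0,1)..(0,1) = 1 comparison(s), 1 swap(s) -> [-2, 1, 6, 10, 16]
Every pass made at least one swap, so all n-1 passes run.
Total comparisons: 4 + 3 + 2 + 1 = 10


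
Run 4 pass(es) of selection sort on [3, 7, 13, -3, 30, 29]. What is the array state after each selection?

Pass 1: Select minimum -3 at index 3, swap -> [-3, 7, 13, 3, 30, 29]
Pass 2: Select minimum 3 at index 3, swap -> [-3, 3, 13, 7, 30, 29]
Pass 3: Select minimum 7 at index 3, swap -> [-3, 3, 7, 13, 30, 29]
Pass 4: Select minimum 13 at index 3, swap -> [-3, 3, 7, 13, 30, 29]


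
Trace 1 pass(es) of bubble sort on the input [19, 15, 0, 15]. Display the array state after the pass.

After pass 1: [15, 0, 15, 19] (3 swaps)
Total swaps: 3


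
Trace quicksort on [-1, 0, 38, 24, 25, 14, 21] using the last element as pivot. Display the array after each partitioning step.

Partition 1: pivot=21 at index 3 -> [-1, 0, 14, 21, 25, 38, 24]
Partition 2: pivot=14 at index 2 -> [-1, 0, 14, 21, 25, 38, 24]
Partition 3: pivot=0 at index 1 -> [-1, 0, 14, 21, 25, 38, 24]
Partition 4: pivot=24 at index 4 -> [-1, 0, 14, 21, 24, 38, 25]
Partition 5: pivot=25 at index 5 -> [-1, 0, 14, 21, 24, 25, 38]
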